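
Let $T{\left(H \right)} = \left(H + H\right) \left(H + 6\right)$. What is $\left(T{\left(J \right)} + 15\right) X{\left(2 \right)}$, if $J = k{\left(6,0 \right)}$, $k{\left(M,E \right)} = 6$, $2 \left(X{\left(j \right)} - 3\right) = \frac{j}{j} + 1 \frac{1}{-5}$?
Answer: $\frac{2703}{5} \approx 540.6$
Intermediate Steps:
$X{\left(j \right)} = \frac{17}{5}$ ($X{\left(j \right)} = 3 + \frac{\frac{j}{j} + 1 \frac{1}{-5}}{2} = 3 + \frac{1 + 1 \left(- \frac{1}{5}\right)}{2} = 3 + \frac{1 - \frac{1}{5}}{2} = 3 + \frac{1}{2} \cdot \frac{4}{5} = 3 + \frac{2}{5} = \frac{17}{5}$)
$J = 6$
$T{\left(H \right)} = 2 H \left(6 + H\right)$
$\left(T{\left(J \right)} + 15\right) X{\left(2 \right)} = \left(2 \cdot 6 \left(6 + 6\right) + 15\right) \frac{17}{5} = \left(2 \cdot 6 \cdot 12 + 15\right) \frac{17}{5} = \left(144 + 15\right) \frac{17}{5} = 159 \cdot \frac{17}{5} = \frac{2703}{5}$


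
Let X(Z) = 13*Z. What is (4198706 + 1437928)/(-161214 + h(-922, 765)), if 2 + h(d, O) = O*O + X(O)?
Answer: 2818317/216977 ≈ 12.989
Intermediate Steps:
h(d, O) = -2 + O**2 + 13*O (h(d, O) = -2 + (O*O + 13*O) = -2 + (O**2 + 13*O) = -2 + O**2 + 13*O)
(4198706 + 1437928)/(-161214 + h(-922, 765)) = (4198706 + 1437928)/(-161214 + (-2 + 765**2 + 13*765)) = 5636634/(-161214 + (-2 + 585225 + 9945)) = 5636634/(-161214 + 595168) = 5636634/433954 = 5636634*(1/433954) = 2818317/216977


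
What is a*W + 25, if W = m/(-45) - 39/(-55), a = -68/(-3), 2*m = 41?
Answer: 45659/1485 ≈ 30.747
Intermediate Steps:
m = 41/2 (m = (1/2)*41 = 41/2 ≈ 20.500)
a = 68/3 (a = -68*(-1/3) = 68/3 ≈ 22.667)
W = 251/990 (W = (41/2)/(-45) - 39/(-55) = (41/2)*(-1/45) - 39*(-1/55) = -41/90 + 39/55 = 251/990 ≈ 0.25354)
a*W + 25 = (68/3)*(251/990) + 25 = 8534/1485 + 25 = 45659/1485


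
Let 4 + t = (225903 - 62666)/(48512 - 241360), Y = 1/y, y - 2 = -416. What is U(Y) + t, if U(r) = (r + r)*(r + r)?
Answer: -40047725173/8263343952 ≈ -4.8464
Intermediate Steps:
y = -414 (y = 2 - 416 = -414)
Y = -1/414 (Y = 1/(-414) = -1/414 ≈ -0.0024155)
U(r) = 4*r² (U(r) = (2*r)*(2*r) = 4*r²)
t = -934629/192848 (t = -4 + (225903 - 62666)/(48512 - 241360) = -4 + 163237/(-192848) = -4 + 163237*(-1/192848) = -4 - 163237/192848 = -934629/192848 ≈ -4.8465)
U(Y) + t = 4*(-1/414)² - 934629/192848 = 4*(1/171396) - 934629/192848 = 1/42849 - 934629/192848 = -40047725173/8263343952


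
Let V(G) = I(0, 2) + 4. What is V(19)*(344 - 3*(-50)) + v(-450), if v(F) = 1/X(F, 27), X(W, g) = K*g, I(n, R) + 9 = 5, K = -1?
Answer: -1/27 ≈ -0.037037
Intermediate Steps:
I(n, R) = -4 (I(n, R) = -9 + 5 = -4)
X(W, g) = -g
v(F) = -1/27 (v(F) = 1/(-1*27) = 1/(-27) = -1/27)
V(G) = 0 (V(G) = -4 + 4 = 0)
V(19)*(344 - 3*(-50)) + v(-450) = 0*(344 - 3*(-50)) - 1/27 = 0*(344 + 150) - 1/27 = 0*494 - 1/27 = 0 - 1/27 = -1/27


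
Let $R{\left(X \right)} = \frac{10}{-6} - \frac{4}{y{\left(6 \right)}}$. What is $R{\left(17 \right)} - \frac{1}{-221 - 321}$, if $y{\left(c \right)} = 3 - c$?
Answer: $- \frac{539}{1626} \approx -0.33149$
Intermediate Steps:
$R{\left(X \right)} = - \frac{1}{3}$ ($R{\left(X \right)} = \frac{10}{-6} - \frac{4}{3 - 6} = 10 \left(- \frac{1}{6}\right) - \frac{4}{3 - 6} = - \frac{5}{3} - \frac{4}{-3} = - \frac{5}{3} - - \frac{4}{3} = - \frac{5}{3} + \frac{4}{3} = - \frac{1}{3}$)
$R{\left(17 \right)} - \frac{1}{-221 - 321} = - \frac{1}{3} - \frac{1}{-221 - 321} = - \frac{1}{3} - \frac{1}{-542} = - \frac{1}{3} - - \frac{1}{542} = - \frac{1}{3} + \frac{1}{542} = - \frac{539}{1626}$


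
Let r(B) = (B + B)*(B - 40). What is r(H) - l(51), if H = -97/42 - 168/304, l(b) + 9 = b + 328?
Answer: -19843402/159201 ≈ -124.64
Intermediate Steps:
l(b) = 319 + b (l(b) = -9 + (b + 328) = -9 + (328 + b) = 319 + b)
H = -1142/399 (H = -97*1/42 - 168*1/304 = -97/42 - 21/38 = -1142/399 ≈ -2.8622)
r(B) = 2*B*(-40 + B) (r(B) = (2*B)*(-40 + B) = 2*B*(-40 + B))
r(H) - l(51) = 2*(-1142/399)*(-40 - 1142/399) - (319 + 51) = 2*(-1142/399)*(-17102/399) - 1*370 = 39060968/159201 - 370 = -19843402/159201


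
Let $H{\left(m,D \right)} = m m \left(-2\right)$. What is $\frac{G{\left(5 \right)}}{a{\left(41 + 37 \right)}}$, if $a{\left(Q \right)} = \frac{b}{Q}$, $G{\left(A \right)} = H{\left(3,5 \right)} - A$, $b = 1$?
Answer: $-1794$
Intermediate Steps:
$H{\left(m,D \right)} = - 2 m^{2}$ ($H{\left(m,D \right)} = m^{2} \left(-2\right) = - 2 m^{2}$)
$G{\left(A \right)} = -18 - A$ ($G{\left(A \right)} = - 2 \cdot 3^{2} - A = \left(-2\right) 9 - A = -18 - A$)
$a{\left(Q \right)} = \frac{1}{Q}$ ($a{\left(Q \right)} = 1 \frac{1}{Q} = \frac{1}{Q}$)
$\frac{G{\left(5 \right)}}{a{\left(41 + 37 \right)}} = \frac{-18 - 5}{\frac{1}{41 + 37}} = \frac{-18 - 5}{\frac{1}{78}} = - 23 \frac{1}{\frac{1}{78}} = \left(-23\right) 78 = -1794$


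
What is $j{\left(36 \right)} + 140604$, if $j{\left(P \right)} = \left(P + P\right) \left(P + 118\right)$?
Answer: $151692$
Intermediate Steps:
$j{\left(P \right)} = 2 P \left(118 + P\right)$
$j{\left(36 \right)} + 140604 = 2 \cdot 36 \left(118 + 36\right) + 140604 = 2 \cdot 36 \cdot 154 + 140604 = 11088 + 140604 = 151692$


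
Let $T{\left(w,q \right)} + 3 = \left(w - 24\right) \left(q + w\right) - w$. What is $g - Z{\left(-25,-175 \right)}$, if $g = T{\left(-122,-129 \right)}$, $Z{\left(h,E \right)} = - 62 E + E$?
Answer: $26090$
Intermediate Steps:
$Z{\left(h,E \right)} = - 61 E$
$T{\left(w,q \right)} = -3 - w + \left(-24 + w\right) \left(q + w\right)$ ($T{\left(w,q \right)} = -3 - \left(w - \left(w - 24\right) \left(q + w\right)\right) = -3 - \left(w - \left(-24 + w\right) \left(q + w\right)\right) = -3 - w + \left(-24 + w\right) \left(q + w\right)$)
$g = 36765$ ($g = -3 + \left(-122\right)^{2} - -3050 - -3096 - -15738 = -3 + 14884 + 3050 + 3096 + 15738 = 36765$)
$g - Z{\left(-25,-175 \right)} = 36765 - \left(-61\right) \left(-175\right) = 36765 - 10675 = 26090$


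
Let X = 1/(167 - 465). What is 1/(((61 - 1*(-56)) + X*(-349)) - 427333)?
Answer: -298/127310019 ≈ -2.3407e-6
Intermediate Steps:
X = -1/298 (X = 1/(-298) = -1/298 ≈ -0.0033557)
1/(((61 - 1*(-56)) + X*(-349)) - 427333) = 1/(((61 - 1*(-56)) - 1/298*(-349)) - 427333) = 1/(((61 + 56) + 349/298) - 427333) = 1/((117 + 349/298) - 427333) = 1/(35215/298 - 427333) = 1/(-127310019/298) = -298/127310019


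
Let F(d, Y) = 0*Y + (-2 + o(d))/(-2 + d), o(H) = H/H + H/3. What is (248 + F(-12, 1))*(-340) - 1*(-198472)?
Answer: 798214/7 ≈ 1.1403e+5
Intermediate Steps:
o(H) = 1 + H/3 (o(H) = 1 + H*(1/3) = 1 + H/3)
F(d, Y) = (-1 + d/3)/(-2 + d) (F(d, Y) = 0*Y + (-2 + (1 + d/3))/(-2 + d) = 0 + (-1 + d/3)/(-2 + d) = (-1 + d/3)/(-2 + d))
(248 + F(-12, 1))*(-340) - 1*(-198472) = (248 + (-3 - 12)/(3*(-2 - 12)))*(-340) - 1*(-198472) = (248 + (1/3)*(-15)/(-14))*(-340) + 198472 = (248 + (1/3)*(-1/14)*(-15))*(-340) + 198472 = (248 + 5/14)*(-340) + 198472 = (3477/14)*(-340) + 198472 = -591090/7 + 198472 = 798214/7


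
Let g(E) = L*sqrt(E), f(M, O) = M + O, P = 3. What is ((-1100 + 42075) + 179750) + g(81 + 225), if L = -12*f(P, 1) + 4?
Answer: 220725 - 132*sqrt(34) ≈ 2.1996e+5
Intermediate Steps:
L = -44 (L = -12*(3 + 1) + 4 = -12*4 + 4 = -48 + 4 = -44)
g(E) = -44*sqrt(E)
((-1100 + 42075) + 179750) + g(81 + 225) = ((-1100 + 42075) + 179750) - 44*sqrt(81 + 225) = (40975 + 179750) - 132*sqrt(34) = 220725 - 132*sqrt(34)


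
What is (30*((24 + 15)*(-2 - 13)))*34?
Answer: -596700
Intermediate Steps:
(30*((24 + 15)*(-2 - 13)))*34 = (30*(39*(-15)))*34 = (30*(-585))*34 = -17550*34 = -596700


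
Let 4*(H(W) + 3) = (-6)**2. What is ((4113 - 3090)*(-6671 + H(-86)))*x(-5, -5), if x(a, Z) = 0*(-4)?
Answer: 0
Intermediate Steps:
H(W) = 6 (H(W) = -3 + (1/4)*(-6)**2 = -3 + (1/4)*36 = -3 + 9 = 6)
x(a, Z) = 0
((4113 - 3090)*(-6671 + H(-86)))*x(-5, -5) = ((4113 - 3090)*(-6671 + 6))*0 = (1023*(-6665))*0 = -6818295*0 = 0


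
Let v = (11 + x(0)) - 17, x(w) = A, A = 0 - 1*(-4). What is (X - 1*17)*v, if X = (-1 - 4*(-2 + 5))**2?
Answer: -304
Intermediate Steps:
X = 169 (X = (-1 - 4*3)**2 = (-1 - 12)**2 = (-13)**2 = 169)
A = 4 (A = 0 + 4 = 4)
x(w) = 4
v = -2 (v = (11 + 4) - 17 = 15 - 17 = -2)
(X - 1*17)*v = (169 - 1*17)*(-2) = (169 - 17)*(-2) = 152*(-2) = -304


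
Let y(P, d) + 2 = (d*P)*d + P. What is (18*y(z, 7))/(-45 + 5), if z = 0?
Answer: 9/10 ≈ 0.90000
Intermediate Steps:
y(P, d) = -2 + P + P*d² (y(P, d) = -2 + ((d*P)*d + P) = -2 + ((P*d)*d + P) = -2 + (P*d² + P) = -2 + (P + P*d²) = -2 + P + P*d²)
(18*y(z, 7))/(-45 + 5) = (18*(-2 + 0 + 0*7²))/(-45 + 5) = (18*(-2 + 0 + 0*49))/(-40) = (18*(-2 + 0 + 0))*(-1/40) = (18*(-2))*(-1/40) = -36*(-1/40) = 9/10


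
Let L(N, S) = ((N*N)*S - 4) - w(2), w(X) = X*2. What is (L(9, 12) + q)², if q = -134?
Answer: 688900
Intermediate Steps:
w(X) = 2*X
L(N, S) = -8 + S*N² (L(N, S) = ((N*N)*S - 4) - 2*2 = (N²*S - 4) - 1*4 = (S*N² - 4) - 4 = (-4 + S*N²) - 4 = -8 + S*N²)
(L(9, 12) + q)² = ((-8 + 12*9²) - 134)² = ((-8 + 12*81) - 134)² = ((-8 + 972) - 134)² = (964 - 134)² = 830² = 688900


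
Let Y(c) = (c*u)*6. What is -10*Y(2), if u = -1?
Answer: 120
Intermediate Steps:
Y(c) = -6*c (Y(c) = (c*(-1))*6 = -c*6 = -6*c)
-10*Y(2) = -(-60)*2 = -10*(-12) = 120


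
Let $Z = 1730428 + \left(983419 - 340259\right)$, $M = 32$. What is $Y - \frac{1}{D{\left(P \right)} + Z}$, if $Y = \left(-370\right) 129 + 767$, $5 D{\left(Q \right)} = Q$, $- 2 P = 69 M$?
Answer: $- \frac{557302219073}{11866836} \approx -46963.0$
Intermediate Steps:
$P = -1104$ ($P = - \frac{69 \cdot 32}{2} = \left(- \frac{1}{2}\right) 2208 = -1104$)
$D{\left(Q \right)} = \frac{Q}{5}$
$Z = 2373588$ ($Z = 1730428 + \left(983419 - 340259\right) = 1730428 + 643160 = 2373588$)
$Y = -46963$ ($Y = -47730 + 767 = -46963$)
$Y - \frac{1}{D{\left(P \right)} + Z} = -46963 - \frac{1}{\frac{1}{5} \left(-1104\right) + 2373588} = -46963 - \frac{1}{- \frac{1104}{5} + 2373588} = -46963 - \frac{1}{\frac{11866836}{5}} = -46963 - \frac{5}{11866836} = - \frac{557302219073}{11866836}$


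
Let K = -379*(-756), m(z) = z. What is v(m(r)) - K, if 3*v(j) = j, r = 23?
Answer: -859549/3 ≈ -2.8652e+5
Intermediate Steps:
v(j) = j/3
K = 286524
v(m(r)) - K = (⅓)*23 - 1*286524 = 23/3 - 286524 = -859549/3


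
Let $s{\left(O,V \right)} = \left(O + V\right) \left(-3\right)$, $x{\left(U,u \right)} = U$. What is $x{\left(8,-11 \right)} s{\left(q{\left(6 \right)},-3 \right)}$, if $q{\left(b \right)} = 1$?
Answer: $48$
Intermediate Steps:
$s{\left(O,V \right)} = - 3 O - 3 V$
$x{\left(8,-11 \right)} s{\left(q{\left(6 \right)},-3 \right)} = 8 \left(\left(-3\right) 1 - -9\right) = 8 \left(-3 + 9\right) = 8 \cdot 6 = 48$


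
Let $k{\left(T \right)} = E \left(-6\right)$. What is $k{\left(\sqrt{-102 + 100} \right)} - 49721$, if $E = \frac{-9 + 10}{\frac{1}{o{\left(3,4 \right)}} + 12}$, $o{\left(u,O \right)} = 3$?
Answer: $- \frac{1839695}{37} \approx -49722.0$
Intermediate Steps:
$E = \frac{3}{37}$ ($E = \frac{-9 + 10}{\frac{1}{3} + 12} = 1 \frac{1}{\frac{1}{3} + 12} = 1 \frac{1}{\frac{37}{3}} = 1 \cdot \frac{3}{37} = \frac{3}{37} \approx 0.081081$)
$k{\left(T \right)} = - \frac{18}{37}$ ($k{\left(T \right)} = \frac{3}{37} \left(-6\right) = - \frac{18}{37}$)
$k{\left(\sqrt{-102 + 100} \right)} - 49721 = - \frac{18}{37} - 49721 = - \frac{1839695}{37}$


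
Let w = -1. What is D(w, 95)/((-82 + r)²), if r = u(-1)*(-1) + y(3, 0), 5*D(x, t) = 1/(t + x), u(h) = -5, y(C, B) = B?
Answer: 1/2786630 ≈ 3.5886e-7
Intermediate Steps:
D(x, t) = 1/(5*(t + x))
r = 5 (r = -5*(-1) + 0 = 5 + 0 = 5)
D(w, 95)/((-82 + r)²) = (1/(5*(95 - 1)))/((-82 + 5)²) = ((⅕)/94)/((-77)²) = ((⅕)*(1/94))/5929 = (1/470)*(1/5929) = 1/2786630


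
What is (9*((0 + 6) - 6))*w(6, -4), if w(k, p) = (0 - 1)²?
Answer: 0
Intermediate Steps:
w(k, p) = 1 (w(k, p) = (-1)² = 1)
(9*((0 + 6) - 6))*w(6, -4) = (9*((0 + 6) - 6))*1 = (9*(6 - 6))*1 = (9*0)*1 = 0*1 = 0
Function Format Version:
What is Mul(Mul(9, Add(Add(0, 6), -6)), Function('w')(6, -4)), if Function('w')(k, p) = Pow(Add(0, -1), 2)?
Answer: 0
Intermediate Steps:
Function('w')(k, p) = 1 (Function('w')(k, p) = Pow(-1, 2) = 1)
Mul(Mul(9, Add(Add(0, 6), -6)), Function('w')(6, -4)) = Mul(Mul(9, Add(Add(0, 6), -6)), 1) = Mul(Mul(9, Add(6, -6)), 1) = Mul(Mul(9, 0), 1) = Mul(0, 1) = 0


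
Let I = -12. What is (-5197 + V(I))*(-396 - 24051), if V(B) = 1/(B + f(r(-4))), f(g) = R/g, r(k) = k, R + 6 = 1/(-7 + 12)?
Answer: 26808262389/211 ≈ 1.2705e+8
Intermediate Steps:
R = -29/5 (R = -6 + 1/(-7 + 12) = -6 + 1/5 = -6 + ⅕ = -29/5 ≈ -5.8000)
f(g) = -29/(5*g)
V(B) = 1/(29/20 + B) (V(B) = 1/(B - 29/5/(-4)) = 1/(B - 29/5*(-¼)) = 1/(B + 29/20) = 1/(29/20 + B))
(-5197 + V(I))*(-396 - 24051) = (-5197 + 20/(29 + 20*(-12)))*(-396 - 24051) = (-5197 + 20/(29 - 240))*(-24447) = (-5197 + 20/(-211))*(-24447) = (-5197 + 20*(-1/211))*(-24447) = (-5197 - 20/211)*(-24447) = -1096587/211*(-24447) = 26808262389/211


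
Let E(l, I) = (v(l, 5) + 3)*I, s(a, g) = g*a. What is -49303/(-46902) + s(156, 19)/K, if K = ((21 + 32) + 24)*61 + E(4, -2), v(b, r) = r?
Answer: 369804871/219548262 ≈ 1.6844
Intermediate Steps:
s(a, g) = a*g
E(l, I) = 8*I (E(l, I) = (5 + 3)*I = 8*I)
K = 4681 (K = ((21 + 32) + 24)*61 + 8*(-2) = (53 + 24)*61 - 16 = 77*61 - 16 = 4697 - 16 = 4681)
-49303/(-46902) + s(156, 19)/K = -49303/(-46902) + (156*19)/4681 = -49303*(-1/46902) + 2964*(1/4681) = 49303/46902 + 2964/4681 = 369804871/219548262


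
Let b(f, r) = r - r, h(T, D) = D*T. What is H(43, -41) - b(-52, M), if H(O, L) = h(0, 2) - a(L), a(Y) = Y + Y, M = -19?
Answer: 82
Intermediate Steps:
b(f, r) = 0
a(Y) = 2*Y
H(O, L) = -2*L (H(O, L) = 2*0 - 2*L = 0 - 2*L = -2*L)
H(43, -41) - b(-52, M) = -2*(-41) - 1*0 = 82 + 0 = 82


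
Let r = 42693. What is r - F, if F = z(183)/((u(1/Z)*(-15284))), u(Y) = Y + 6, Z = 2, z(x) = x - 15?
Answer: 2120689473/49673 ≈ 42693.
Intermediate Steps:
z(x) = -15 + x
u(Y) = 6 + Y
F = -84/49673 (F = (-15 + 183)/(((6 + 1/2)*(-15284))) = 168/(((6 + 1/2)*(-15284))) = 168/(((13/2)*(-15284))) = 168/(-99346) = 168*(-1/99346) = -84/49673 ≈ -0.0016911)
r - F = 42693 - 1*(-84/49673) = 42693 + 84/49673 = 2120689473/49673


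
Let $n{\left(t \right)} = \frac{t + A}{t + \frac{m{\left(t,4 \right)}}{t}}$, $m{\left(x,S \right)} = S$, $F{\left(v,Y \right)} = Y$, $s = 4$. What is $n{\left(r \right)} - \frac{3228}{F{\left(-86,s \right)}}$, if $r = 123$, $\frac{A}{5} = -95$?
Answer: $- \frac{12255627}{15133} \approx -809.86$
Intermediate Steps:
$A = -475$ ($A = 5 \left(-95\right) = -475$)
$n{\left(t \right)} = \frac{-475 + t}{t + \frac{4}{t}}$ ($n{\left(t \right)} = \frac{t - 475}{t + \frac{4}{t}} = \frac{-475 + t}{t + \frac{4}{t}}$)
$n{\left(r \right)} - \frac{3228}{F{\left(-86,s \right)}} = \frac{123 \left(-475 + 123\right)}{4 + 123^{2}} - \frac{3228}{4} = 123 \frac{1}{4 + 15129} \left(-352\right) - 807 = 123 \cdot \frac{1}{15133} \left(-352\right) - 807 = - \frac{43296}{15133} - 807 = - \frac{12255627}{15133}$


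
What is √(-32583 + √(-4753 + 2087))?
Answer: √(-32583 + I*√2666) ≈ 0.143 + 180.51*I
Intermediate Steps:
√(-32583 + √(-4753 + 2087)) = √(-32583 + √(-2666)) = √(-32583 + I*√2666)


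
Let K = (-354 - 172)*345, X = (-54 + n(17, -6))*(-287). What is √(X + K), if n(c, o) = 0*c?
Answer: 2*I*√41493 ≈ 407.4*I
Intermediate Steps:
n(c, o) = 0
X = 15498 (X = (-54 + 0)*(-287) = -54*(-287) = 15498)
K = -181470 (K = -526*345 = -181470)
√(X + K) = √(15498 - 181470) = √(-165972) = 2*I*√41493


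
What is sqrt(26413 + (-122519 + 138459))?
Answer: sqrt(42353) ≈ 205.80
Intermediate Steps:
sqrt(26413 + (-122519 + 138459)) = sqrt(26413 + 15940) = sqrt(42353)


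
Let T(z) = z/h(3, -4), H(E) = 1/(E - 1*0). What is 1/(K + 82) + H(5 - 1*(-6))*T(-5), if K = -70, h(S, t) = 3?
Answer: -3/44 ≈ -0.068182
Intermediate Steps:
H(E) = 1/E (H(E) = 1/(E + 0) = 1/E)
T(z) = z/3
1/(K + 82) + H(5 - 1*(-6))*T(-5) = 1/(-70 + 82) + ((⅓)*(-5))/(5 - 1*(-6)) = 1/12 - 5/3/(5 + 6) = 1/12 - 5/3/11 = 1/12 + (1/11)*(-5/3) = 1/12 - 5/33 = -3/44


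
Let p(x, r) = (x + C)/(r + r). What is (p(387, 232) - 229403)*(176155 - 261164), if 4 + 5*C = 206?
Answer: 45242879870407/2320 ≈ 1.9501e+10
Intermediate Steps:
C = 202/5 (C = -⅘ + (⅕)*206 = -⅘ + 206/5 = 202/5 ≈ 40.400)
p(x, r) = (202/5 + x)/(2*r) (p(x, r) = (x + 202/5)/(r + r) = (202/5 + x)/((2*r)) = (202/5 + x)*(1/(2*r)) = (202/5 + x)/(2*r))
(p(387, 232) - 229403)*(176155 - 261164) = ((⅒)*(202 + 5*387)/232 - 229403)*(176155 - 261164) = ((⅒)*(1/232)*(202 + 1935) - 229403)*(-85009) = ((⅒)*(1/232)*2137 - 229403)*(-85009) = (2137/2320 - 229403)*(-85009) = -532212823/2320*(-85009) = 45242879870407/2320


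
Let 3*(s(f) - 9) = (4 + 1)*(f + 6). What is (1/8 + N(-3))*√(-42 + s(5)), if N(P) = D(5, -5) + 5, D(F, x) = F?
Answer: 27*I*√33/4 ≈ 38.776*I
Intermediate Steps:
s(f) = 19 + 5*f/3 (s(f) = 9 + ((4 + 1)*(f + 6))/3 = 9 + (5*(6 + f))/3 = 9 + (30 + 5*f)/3 = 9 + (10 + 5*f/3) = 19 + 5*f/3)
N(P) = 10 (N(P) = 5 + 5 = 10)
(1/8 + N(-3))*√(-42 + s(5)) = (1/8 + 10)*√(-42 + (19 + (5/3)*5)) = (1*(⅛) + 10)*√(-42 + (19 + 25/3)) = (⅛ + 10)*√(-42 + 82/3) = 81*√(-44/3)/8 = 81*(2*I*√33/3)/8 = 27*I*√33/4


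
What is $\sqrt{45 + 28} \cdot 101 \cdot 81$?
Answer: $8181 \sqrt{73} \approx 69899.0$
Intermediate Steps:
$\sqrt{45 + 28} \cdot 101 \cdot 81 = \sqrt{73} \cdot 101 \cdot 81 = 101 \sqrt{73} \cdot 81 = 8181 \sqrt{73}$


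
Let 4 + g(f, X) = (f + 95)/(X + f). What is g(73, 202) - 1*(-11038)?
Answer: 3034518/275 ≈ 11035.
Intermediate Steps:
g(f, X) = -4 + (95 + f)/(X + f) (g(f, X) = -4 + (f + 95)/(X + f) = -4 + (95 + f)/(X + f))
g(73, 202) - 1*(-11038) = (95 - 4*202 - 3*73)/(202 + 73) - 1*(-11038) = (95 - 808 - 219)/275 + 11038 = (1/275)*(-932) + 11038 = -932/275 + 11038 = 3034518/275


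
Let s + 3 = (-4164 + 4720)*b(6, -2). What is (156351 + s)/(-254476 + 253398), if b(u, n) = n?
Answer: -77618/539 ≈ -144.00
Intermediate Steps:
s = -1115 (s = -3 + (-4164 + 4720)*(-2) = -3 + 556*(-2) = -3 - 1112 = -1115)
(156351 + s)/(-254476 + 253398) = (156351 - 1115)/(-254476 + 253398) = 155236/(-1078) = 155236*(-1/1078) = -77618/539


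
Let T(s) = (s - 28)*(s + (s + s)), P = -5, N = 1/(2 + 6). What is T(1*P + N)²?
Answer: 946854441/4096 ≈ 2.3117e+5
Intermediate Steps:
N = ⅛ (N = 1/8 = ⅛ ≈ 0.12500)
T(s) = 3*s*(-28 + s) (T(s) = (-28 + s)*(s + 2*s) = (-28 + s)*(3*s) = 3*s*(-28 + s))
T(1*P + N)² = (3*(1*(-5) + ⅛)*(-28 + (1*(-5) + ⅛)))² = (3*(-5 + ⅛)*(-28 + (-5 + ⅛)))² = (3*(-39/8)*(-28 - 39/8))² = (3*(-39/8)*(-263/8))² = (30771/64)² = 946854441/4096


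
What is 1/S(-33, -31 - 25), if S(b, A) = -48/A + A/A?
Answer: 7/13 ≈ 0.53846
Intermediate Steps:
S(b, A) = 1 - 48/A (S(b, A) = -48/A + 1 = 1 - 48/A)
1/S(-33, -31 - 25) = 1/((-48 + (-31 - 25))/(-31 - 25)) = 1/((-48 - 56)/(-56)) = 1/(-1/56*(-104)) = 1/(13/7) = 7/13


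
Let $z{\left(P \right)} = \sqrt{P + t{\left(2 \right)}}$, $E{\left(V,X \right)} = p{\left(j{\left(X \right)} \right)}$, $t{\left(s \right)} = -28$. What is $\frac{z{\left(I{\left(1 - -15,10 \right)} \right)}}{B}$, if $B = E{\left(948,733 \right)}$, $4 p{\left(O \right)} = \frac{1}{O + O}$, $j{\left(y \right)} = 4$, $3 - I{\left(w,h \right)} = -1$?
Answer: $64 i \sqrt{6} \approx 156.77 i$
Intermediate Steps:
$I{\left(w,h \right)} = 4$ ($I{\left(w,h \right)} = 3 - -1 = 3 + 1 = 4$)
$p{\left(O \right)} = \frac{1}{8 O}$ ($p{\left(O \right)} = \frac{1}{4 \left(O + O\right)} = \frac{1}{4 \cdot 2 O} = \frac{\frac{1}{2} \frac{1}{O}}{4} = \frac{1}{8 O}$)
$E{\left(V,X \right)} = \frac{1}{32}$ ($E{\left(V,X \right)} = \frac{1}{8 \cdot 4} = \frac{1}{8} \cdot \frac{1}{4} = \frac{1}{32}$)
$B = \frac{1}{32} \approx 0.03125$
$z{\left(P \right)} = \sqrt{-28 + P}$ ($z{\left(P \right)} = \sqrt{P - 28} = \sqrt{-28 + P}$)
$\frac{z{\left(I{\left(1 - -15,10 \right)} \right)}}{B} = \sqrt{-28 + 4} \frac{1}{\frac{1}{32}} = \sqrt{-24} \cdot 32 = 2 i \sqrt{6} \cdot 32 = 64 i \sqrt{6}$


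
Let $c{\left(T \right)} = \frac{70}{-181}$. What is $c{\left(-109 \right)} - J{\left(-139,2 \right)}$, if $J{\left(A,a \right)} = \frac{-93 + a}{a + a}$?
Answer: $\frac{16191}{724} \approx 22.363$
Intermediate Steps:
$c{\left(T \right)} = - \frac{70}{181}$ ($c{\left(T \right)} = 70 \left(- \frac{1}{181}\right) = - \frac{70}{181}$)
$J{\left(A,a \right)} = \frac{-93 + a}{2 a}$
$c{\left(-109 \right)} - J{\left(-139,2 \right)} = - \frac{70}{181} - \frac{-93 + 2}{2 \cdot 2} = - \frac{70}{181} - \frac{1}{2} \cdot \frac{1}{2} \left(-91\right) = - \frac{70}{181} - - \frac{91}{4} = - \frac{70}{181} + \frac{91}{4} = \frac{16191}{724}$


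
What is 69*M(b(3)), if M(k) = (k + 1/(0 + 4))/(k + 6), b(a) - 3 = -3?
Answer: 23/8 ≈ 2.8750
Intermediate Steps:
b(a) = 0 (b(a) = 3 - 3 = 0)
M(k) = (1/4 + k)/(6 + k) (M(k) = (k + 1/4)/(6 + k) = (1/4 + k)/(6 + k))
69*M(b(3)) = 69*((1/4 + 0)/(6 + 0)) = 69*((1/4)/6) = 69*((1/6)*(1/4)) = 69*(1/24) = 23/8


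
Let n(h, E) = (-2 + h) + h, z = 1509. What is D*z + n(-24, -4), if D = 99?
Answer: 149341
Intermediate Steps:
n(h, E) = -2 + 2*h
D*z + n(-24, -4) = 99*1509 + (-2 + 2*(-24)) = 149391 + (-2 - 48) = 149391 - 50 = 149341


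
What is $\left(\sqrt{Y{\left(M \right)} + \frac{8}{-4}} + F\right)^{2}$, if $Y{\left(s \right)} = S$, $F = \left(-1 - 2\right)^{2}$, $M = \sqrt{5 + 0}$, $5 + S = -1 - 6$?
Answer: $\left(9 + i \sqrt{14}\right)^{2} \approx 67.0 + 67.35 i$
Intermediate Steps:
$S = -12$ ($S = -5 - 7 = -12$)
$M = \sqrt{5} \approx 2.2361$
$F = 9$ ($F = \left(-3\right)^{2} = 9$)
$Y{\left(s \right)} = -12$
$\left(\sqrt{Y{\left(M \right)} + \frac{8}{-4}} + F\right)^{2} = \left(\sqrt{-12 + \frac{8}{-4}} + 9\right)^{2} = \left(\sqrt{-12 + 8 \left(- \frac{1}{4}\right)} + 9\right)^{2} = \left(\sqrt{-12 - 2} + 9\right)^{2} = \left(\sqrt{-14} + 9\right)^{2} = \left(i \sqrt{14} + 9\right)^{2} = \left(9 + i \sqrt{14}\right)^{2}$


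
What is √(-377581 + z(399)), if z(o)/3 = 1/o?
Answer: 12*I*√46382154/133 ≈ 614.48*I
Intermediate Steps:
z(o) = 3/o
√(-377581 + z(399)) = √(-377581 + 3/399) = √(-377581 + 3*(1/399)) = √(-377581 + 1/133) = √(-50218272/133) = 12*I*√46382154/133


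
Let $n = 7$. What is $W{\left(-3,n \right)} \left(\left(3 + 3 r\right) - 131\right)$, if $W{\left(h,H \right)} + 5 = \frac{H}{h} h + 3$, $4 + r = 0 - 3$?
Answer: $-745$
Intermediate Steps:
$r = -7$ ($r = -4 + \left(0 - 3\right) = -4 - 3 = -7$)
$W{\left(h,H \right)} = -2 + H$ ($W{\left(h,H \right)} = -5 + \left(\frac{H}{h} h + 3\right) = -5 + \left(H + 3\right) = -5 + \left(3 + H\right) = -2 + H$)
$W{\left(-3,n \right)} \left(\left(3 + 3 r\right) - 131\right) = \left(-2 + 7\right) \left(\left(3 + 3 \left(-7\right)\right) - 131\right) = 5 \left(\left(3 - 21\right) - 131\right) = 5 \left(-18 - 131\right) = 5 \left(-149\right) = -745$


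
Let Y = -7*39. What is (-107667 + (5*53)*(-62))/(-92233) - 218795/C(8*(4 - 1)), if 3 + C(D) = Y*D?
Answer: 4198715014/120917463 ≈ 34.724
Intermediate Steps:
Y = -273
C(D) = -3 - 273*D
(-107667 + (5*53)*(-62))/(-92233) - 218795/C(8*(4 - 1)) = (-107667 + (5*53)*(-62))/(-92233) - 218795/(-3 - 2184*(4 - 1)) = (-107667 + 265*(-62))*(-1/92233) - 218795/(-3 - 2184*3) = (-107667 - 16430)*(-1/92233) - 218795/(-3 - 273*24) = -124097*(-1/92233) - 218795/(-3 - 6552) = 124097/92233 - 218795/(-6555) = 124097/92233 - 218795*(-1/6555) = 124097/92233 + 43759/1311 = 4198715014/120917463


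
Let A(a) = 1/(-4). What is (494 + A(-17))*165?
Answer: 325875/4 ≈ 81469.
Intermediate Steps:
A(a) = -1/4
(494 + A(-17))*165 = (494 - 1/4)*165 = (1975/4)*165 = 325875/4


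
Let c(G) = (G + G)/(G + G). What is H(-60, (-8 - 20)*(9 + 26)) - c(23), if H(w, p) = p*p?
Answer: 960399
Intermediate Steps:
c(G) = 1 (c(G) = (2*G)/((2*G)) = (2*G)*(1/(2*G)) = 1)
H(w, p) = p²
H(-60, (-8 - 20)*(9 + 26)) - c(23) = ((-8 - 20)*(9 + 26))² - 1*1 = (-28*35)² - 1 = (-980)² - 1 = 960400 - 1 = 960399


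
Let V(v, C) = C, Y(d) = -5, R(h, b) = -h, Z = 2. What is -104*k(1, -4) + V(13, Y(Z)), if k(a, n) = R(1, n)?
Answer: 99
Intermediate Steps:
k(a, n) = -1 (k(a, n) = -1*1 = -1)
-104*k(1, -4) + V(13, Y(Z)) = -104*(-1) - 5 = 104 - 5 = 99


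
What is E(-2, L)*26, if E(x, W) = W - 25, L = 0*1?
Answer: -650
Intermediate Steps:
L = 0
E(x, W) = -25 + W
E(-2, L)*26 = (-25 + 0)*26 = -25*26 = -650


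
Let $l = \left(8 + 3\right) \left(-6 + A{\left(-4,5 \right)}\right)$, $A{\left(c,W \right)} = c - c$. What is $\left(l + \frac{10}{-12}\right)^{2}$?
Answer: $\frac{160801}{36} \approx 4466.7$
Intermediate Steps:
$A{\left(c,W \right)} = 0$
$l = -66$ ($l = \left(8 + 3\right) \left(-6 + 0\right) = 11 \left(-6\right) = -66$)
$\left(l + \frac{10}{-12}\right)^{2} = \left(-66 + \frac{10}{-12}\right)^{2} = \left(-66 + 10 \left(- \frac{1}{12}\right)\right)^{2} = \left(-66 - \frac{5}{6}\right)^{2} = \left(- \frac{401}{6}\right)^{2} = \frac{160801}{36}$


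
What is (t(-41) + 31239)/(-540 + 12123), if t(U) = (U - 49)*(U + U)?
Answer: 4291/1287 ≈ 3.3341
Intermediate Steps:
t(U) = 2*U*(-49 + U) (t(U) = (-49 + U)*(2*U) = 2*U*(-49 + U))
(t(-41) + 31239)/(-540 + 12123) = (2*(-41)*(-49 - 41) + 31239)/(-540 + 12123) = (2*(-41)*(-90) + 31239)/11583 = (7380 + 31239)*(1/11583) = 38619*(1/11583) = 4291/1287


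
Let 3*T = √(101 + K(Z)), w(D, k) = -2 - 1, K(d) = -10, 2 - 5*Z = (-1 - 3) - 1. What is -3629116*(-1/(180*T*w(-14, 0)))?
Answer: -907279*√91/4095 ≈ -2113.5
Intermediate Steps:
Z = 7/5 (Z = ⅖ - ((-1 - 3) - 1)/5 = ⅖ - (-4 - 1)/5 = ⅖ - ⅕*(-5) = ⅖ + 1 = 7/5 ≈ 1.4000)
w(D, k) = -3
T = √91/3 (T = √(101 - 10)/3 = √91/3 ≈ 3.1798)
-3629116*(-1/(180*T*w(-14, 0))) = -3629116*√91/16380 = -907279*√91/4095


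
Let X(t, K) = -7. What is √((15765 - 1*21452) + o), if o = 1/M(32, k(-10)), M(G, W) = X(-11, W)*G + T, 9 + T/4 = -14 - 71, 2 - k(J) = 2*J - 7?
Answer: I*√20473206/60 ≈ 75.412*I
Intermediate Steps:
k(J) = 9 - 2*J (k(J) = 2 - (2*J - 7) = 2 - (-7 + 2*J) = 2 + (7 - 2*J) = 9 - 2*J)
T = -376 (T = -36 + 4*(-14 - 71) = -36 + 4*(-85) = -36 - 340 = -376)
M(G, W) = -376 - 7*G (M(G, W) = -7*G - 376 = -376 - 7*G)
o = -1/600 (o = 1/(-376 - 7*32) = 1/(-376 - 224) = 1/(-600) = -1/600 ≈ -0.0016667)
√((15765 - 1*21452) + o) = √((15765 - 1*21452) - 1/600) = √((15765 - 21452) - 1/600) = √(-5687 - 1/600) = √(-3412201/600) = I*√20473206/60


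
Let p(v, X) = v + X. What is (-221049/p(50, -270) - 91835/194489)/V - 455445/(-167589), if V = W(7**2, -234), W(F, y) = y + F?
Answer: -399596236263581/147398292528300 ≈ -2.7110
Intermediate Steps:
p(v, X) = X + v
W(F, y) = F + y
V = -185 (V = 7**2 - 234 = 49 - 234 = -185)
(-221049/p(50, -270) - 91835/194489)/V - 455445/(-167589) = (-221049/(-270 + 50) - 91835/194489)/(-185) - 455445/(-167589) = (-221049/(-220) - 91835*1/194489)*(-1/185) - 455445*(-1/167589) = (-221049*(-1/220) - 91835/194489)*(-1/185) + 50605/18621 = (221049/220 - 91835/194489)*(-1/185) + 50605/18621 = (42971395261/42787580)*(-1/185) + 50605/18621 = -42971395261/7915702300 + 50605/18621 = -399596236263581/147398292528300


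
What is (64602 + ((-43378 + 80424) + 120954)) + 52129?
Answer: 274731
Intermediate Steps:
(64602 + ((-43378 + 80424) + 120954)) + 52129 = (64602 + (37046 + 120954)) + 52129 = (64602 + 158000) + 52129 = 222602 + 52129 = 274731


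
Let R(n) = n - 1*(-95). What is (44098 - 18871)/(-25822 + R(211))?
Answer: -25227/25516 ≈ -0.98867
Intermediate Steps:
R(n) = 95 + n (R(n) = n + 95 = 95 + n)
(44098 - 18871)/(-25822 + R(211)) = (44098 - 18871)/(-25822 + (95 + 211)) = 25227/(-25822 + 306) = 25227/(-25516) = 25227*(-1/25516) = -25227/25516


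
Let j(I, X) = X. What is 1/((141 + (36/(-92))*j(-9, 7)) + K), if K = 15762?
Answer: 23/365706 ≈ 6.2892e-5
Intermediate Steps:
1/((141 + (36/(-92))*j(-9, 7)) + K) = 1/((141 + (36/(-92))*7) + 15762) = 1/((141 + (36*(-1/92))*7) + 15762) = 1/((141 - 9/23*7) + 15762) = 1/((141 - 63/23) + 15762) = 1/(3180/23 + 15762) = 1/(365706/23) = 23/365706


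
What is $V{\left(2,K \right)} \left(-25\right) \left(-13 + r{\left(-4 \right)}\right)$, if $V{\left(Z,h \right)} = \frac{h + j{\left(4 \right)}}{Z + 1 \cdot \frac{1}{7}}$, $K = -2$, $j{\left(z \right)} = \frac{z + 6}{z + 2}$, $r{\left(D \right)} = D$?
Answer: $- \frac{595}{9} \approx -66.111$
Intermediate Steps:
$j{\left(z \right)} = \frac{6 + z}{2 + z}$
$V{\left(Z,h \right)} = \frac{\frac{5}{3} + h}{\frac{1}{7} + Z}$ ($V{\left(Z,h \right)} = \frac{h + \frac{6 + 4}{2 + 4}}{Z + 1 \cdot \frac{1}{7}} = \frac{h + \frac{1}{6} \cdot 10}{Z + 1 \cdot \frac{1}{7}} = \frac{h + \frac{1}{6} \cdot 10}{Z + \frac{1}{7}} = \frac{h + \frac{5}{3}}{\frac{1}{7} + Z} = \frac{\frac{5}{3} + h}{\frac{1}{7} + Z}$)
$V{\left(2,K \right)} \left(-25\right) \left(-13 + r{\left(-4 \right)}\right) = \frac{7 \left(5 + 3 \left(-2\right)\right)}{3 \left(1 + 7 \cdot 2\right)} \left(-25\right) \left(-13 - 4\right) = \frac{7 \left(5 - 6\right)}{3 \left(1 + 14\right)} \left(-25\right) \left(-17\right) = \frac{7}{3} \cdot \frac{1}{15} \left(-1\right) \left(-25\right) \left(-17\right) = \left(- \frac{7}{45}\right) \left(-25\right) \left(-17\right) = \frac{35}{9} \left(-17\right) = - \frac{595}{9}$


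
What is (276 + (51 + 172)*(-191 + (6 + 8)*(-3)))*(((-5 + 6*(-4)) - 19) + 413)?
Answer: -18864295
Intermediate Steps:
(276 + (51 + 172)*(-191 + (6 + 8)*(-3)))*(((-5 + 6*(-4)) - 19) + 413) = (276 + 223*(-191 + 14*(-3)))*(((-5 - 24) - 19) + 413) = (276 + 223*(-191 - 42))*((-29 - 19) + 413) = (276 + 223*(-233))*(-48 + 413) = (276 - 51959)*365 = -51683*365 = -18864295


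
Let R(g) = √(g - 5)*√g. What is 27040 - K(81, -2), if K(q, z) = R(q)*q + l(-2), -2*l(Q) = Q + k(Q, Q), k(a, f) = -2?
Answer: 27038 - 1458*√19 ≈ 20683.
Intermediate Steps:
l(Q) = 1 - Q/2 (l(Q) = -(Q - 2)/2 = -(-2 + Q)/2 = 1 - Q/2)
R(g) = √g*√(-5 + g) (R(g) = √(-5 + g)*√g = √g*√(-5 + g))
K(q, z) = 2 + q^(3/2)*√(-5 + q) (K(q, z) = (√q*√(-5 + q))*q + (1 - ½*(-2)) = q^(3/2)*√(-5 + q) + (1 + 1) = q^(3/2)*√(-5 + q) + 2 = 2 + q^(3/2)*√(-5 + q))
27040 - K(81, -2) = 27040 - (2 + 81^(3/2)*√(-5 + 81)) = 27040 - (2 + 729*√76) = 27040 - (2 + 729*(2*√19)) = 27040 - (2 + 1458*√19) = 27040 + (-2 - 1458*√19) = 27038 - 1458*√19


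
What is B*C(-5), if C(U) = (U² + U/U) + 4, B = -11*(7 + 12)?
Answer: -6270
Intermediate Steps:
B = -209 (B = -11*19 = -209)
C(U) = 5 + U² (C(U) = (U² + 1) + 4 = (1 + U²) + 4 = 5 + U²)
B*C(-5) = -209*(5 + (-5)²) = -209*(5 + 25) = -209*30 = -6270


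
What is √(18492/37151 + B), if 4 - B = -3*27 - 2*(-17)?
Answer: 3*√7897448127/37151 ≈ 7.1762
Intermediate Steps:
B = 51 (B = 4 - (-3*27 - 2*(-17)) = 4 - (-81 + 34) = 4 - 1*(-47) = 4 + 47 = 51)
√(18492/37151 + B) = √(18492/37151 + 51) = √(1913193/37151) = 3*√7897448127/37151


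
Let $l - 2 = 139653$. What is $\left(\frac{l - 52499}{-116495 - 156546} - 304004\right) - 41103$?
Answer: $- \frac{94228447543}{273041} \approx -3.4511 \cdot 10^{5}$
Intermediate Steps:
$l = 139655$ ($l = 2 + 139653 = 139655$)
$\left(\frac{l - 52499}{-116495 - 156546} - 304004\right) - 41103 = \left(\frac{139655 - 52499}{-116495 - 156546} - 304004\right) - 41103 = \left(\frac{87156}{-273041} - 304004\right) - 41103 = \left(87156 \left(- \frac{1}{273041}\right) - 304004\right) - 41103 = \left(- \frac{87156}{273041} - 304004\right) - 41103 = - \frac{83005643320}{273041} - 41103 = - \frac{94228447543}{273041}$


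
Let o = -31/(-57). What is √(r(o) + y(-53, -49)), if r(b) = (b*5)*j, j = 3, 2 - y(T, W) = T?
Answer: 20*√57/19 ≈ 7.9472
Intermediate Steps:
y(T, W) = 2 - T
o = 31/57 (o = -31*(-1/57) = 31/57 ≈ 0.54386)
r(b) = 15*b (r(b) = (b*5)*3 = (5*b)*3 = 15*b)
√(r(o) + y(-53, -49)) = √(15*(31/57) + (2 - 1*(-53))) = √(155/19 + (2 + 53)) = √(155/19 + 55) = √(1200/19) = 20*√57/19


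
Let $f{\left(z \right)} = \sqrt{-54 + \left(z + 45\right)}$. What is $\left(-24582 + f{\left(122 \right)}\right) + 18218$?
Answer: $-6364 + \sqrt{113} \approx -6353.4$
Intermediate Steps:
$f{\left(z \right)} = \sqrt{-9 + z}$ ($f{\left(z \right)} = \sqrt{-54 + \left(45 + z\right)} = \sqrt{-9 + z}$)
$\left(-24582 + f{\left(122 \right)}\right) + 18218 = \left(-24582 + \sqrt{-9 + 122}\right) + 18218 = \left(-24582 + \sqrt{113}\right) + 18218 = -6364 + \sqrt{113}$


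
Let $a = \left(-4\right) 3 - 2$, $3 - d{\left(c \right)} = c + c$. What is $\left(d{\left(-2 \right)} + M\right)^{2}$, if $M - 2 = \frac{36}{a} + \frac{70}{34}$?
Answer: $\frac{1020100}{14161} \approx 72.036$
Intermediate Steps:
$d{\left(c \right)} = 3 - 2 c$ ($d{\left(c \right)} = 3 - \left(c + c\right) = 3 - 2 c$)
$a = -14$ ($a = -12 - 2 = -14$)
$M = \frac{177}{119}$ ($M = 2 + \left(\frac{36}{-14} + \frac{70}{34}\right) = 2 + \left(36 \left(- \frac{1}{14}\right) + 70 \cdot \frac{1}{34}\right) = 2 + \left(- \frac{18}{7} + \frac{35}{17}\right) = 2 - \frac{61}{119} = \frac{177}{119} \approx 1.4874$)
$\left(d{\left(-2 \right)} + M\right)^{2} = \left(\left(3 - -4\right) + \frac{177}{119}\right)^{2} = \left(\left(3 + 4\right) + \frac{177}{119}\right)^{2} = \left(7 + \frac{177}{119}\right)^{2} = \left(\frac{1010}{119}\right)^{2} = \frac{1020100}{14161}$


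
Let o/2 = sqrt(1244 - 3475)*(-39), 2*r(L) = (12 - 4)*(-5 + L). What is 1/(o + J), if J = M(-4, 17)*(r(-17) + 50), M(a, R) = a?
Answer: 38/3399127 + 39*I*sqrt(2231)/6798254 ≈ 1.1179e-5 + 0.00027097*I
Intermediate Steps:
r(L) = -20 + 4*L (r(L) = ((12 - 4)*(-5 + L))/2 = (8*(-5 + L))/2 = (-40 + 8*L)/2 = -20 + 4*L)
o = -78*I*sqrt(2231) (o = 2*(sqrt(1244 - 3475)*(-39)) = 2*(sqrt(-2231)*(-39)) = 2*((I*sqrt(2231))*(-39)) = 2*(-39*I*sqrt(2231)) = -78*I*sqrt(2231) ≈ -3684.2*I)
J = 152 (J = -4*((-20 + 4*(-17)) + 50) = -4*((-20 - 68) + 50) = -4*(-88 + 50) = -4*(-38) = 152)
1/(o + J) = 1/(-78*I*sqrt(2231) + 152) = 1/(152 - 78*I*sqrt(2231))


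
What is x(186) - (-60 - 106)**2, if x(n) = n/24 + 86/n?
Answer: -10247777/372 ≈ -27548.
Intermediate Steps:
x(n) = 86/n + n/24 (x(n) = n*(1/24) + 86/n = n/24 + 86/n = 86/n + n/24)
x(186) - (-60 - 106)**2 = (86/186 + (1/24)*186) - (-60 - 106)**2 = (86*(1/186) + 31/4) - 1*(-166)**2 = (43/93 + 31/4) - 1*27556 = 3055/372 - 27556 = -10247777/372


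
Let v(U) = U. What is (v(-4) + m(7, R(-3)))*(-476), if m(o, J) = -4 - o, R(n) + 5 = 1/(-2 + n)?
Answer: 7140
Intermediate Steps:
R(n) = -5 + 1/(-2 + n)
(v(-4) + m(7, R(-3)))*(-476) = (-4 + (-4 - 1*7))*(-476) = (-4 + (-4 - 7))*(-476) = (-4 - 11)*(-476) = -15*(-476) = 7140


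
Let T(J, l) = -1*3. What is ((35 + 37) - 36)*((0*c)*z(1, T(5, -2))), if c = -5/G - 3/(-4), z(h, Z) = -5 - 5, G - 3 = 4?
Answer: 0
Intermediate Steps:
G = 7 (G = 3 + 4 = 7)
T(J, l) = -3
z(h, Z) = -10
c = 1/28 (c = -5/7 - 3/(-4) = -5*⅐ - 3*(-¼) = -5/7 + ¾ = 1/28 ≈ 0.035714)
((35 + 37) - 36)*((0*c)*z(1, T(5, -2))) = ((35 + 37) - 36)*((0*(1/28))*(-10)) = (72 - 36)*(0*(-10)) = 36*0 = 0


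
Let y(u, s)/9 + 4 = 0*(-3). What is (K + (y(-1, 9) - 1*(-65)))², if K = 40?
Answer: 4761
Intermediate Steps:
y(u, s) = -36 (y(u, s) = -36 + 9*(0*(-3)) = -36 + 9*0 = -36 + 0 = -36)
(K + (y(-1, 9) - 1*(-65)))² = (40 + (-36 - 1*(-65)))² = (40 + (-36 + 65))² = (40 + 29)² = 69² = 4761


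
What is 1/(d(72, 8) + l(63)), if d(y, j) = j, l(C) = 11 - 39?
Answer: -1/20 ≈ -0.050000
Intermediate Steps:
l(C) = -28
1/(d(72, 8) + l(63)) = 1/(8 - 28) = 1/(-20) = -1/20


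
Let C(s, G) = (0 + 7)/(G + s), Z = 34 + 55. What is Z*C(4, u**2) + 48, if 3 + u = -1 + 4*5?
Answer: 13103/260 ≈ 50.396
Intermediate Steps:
u = 16 (u = -3 + (-1 + 4*5) = -3 + (-1 + 20) = -3 + 19 = 16)
Z = 89
C(s, G) = 7/(G + s)
Z*C(4, u**2) + 48 = 89*(7/(16**2 + 4)) + 48 = 89*(7/(256 + 4)) + 48 = 89*(7/260) + 48 = 623/260 + 48 = 13103/260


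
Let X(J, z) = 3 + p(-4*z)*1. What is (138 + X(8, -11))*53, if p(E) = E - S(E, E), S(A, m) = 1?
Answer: 9752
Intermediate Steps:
p(E) = -1 + E (p(E) = E - 1*1 = E - 1 = -1 + E)
X(J, z) = 2 - 4*z (X(J, z) = 3 + (-1 - 4*z)*1 = 3 + (-1 - 4*z) = 2 - 4*z)
(138 + X(8, -11))*53 = (138 + (2 - 4*(-11)))*53 = (138 + (2 + 44))*53 = (138 + 46)*53 = 184*53 = 9752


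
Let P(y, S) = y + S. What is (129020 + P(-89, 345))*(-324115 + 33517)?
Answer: -37567347048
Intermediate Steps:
P(y, S) = S + y
(129020 + P(-89, 345))*(-324115 + 33517) = (129020 + (345 - 89))*(-324115 + 33517) = (129020 + 256)*(-290598) = 129276*(-290598) = -37567347048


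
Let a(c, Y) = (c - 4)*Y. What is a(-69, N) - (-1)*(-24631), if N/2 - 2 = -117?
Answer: -7841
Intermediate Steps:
N = -230 (N = 4 + 2*(-117) = 4 - 234 = -230)
a(c, Y) = Y*(-4 + c) (a(c, Y) = (-4 + c)*Y = Y*(-4 + c))
a(-69, N) - (-1)*(-24631) = -230*(-4 - 69) - (-1)*(-24631) = -230*(-73) - 1*24631 = 16790 - 24631 = -7841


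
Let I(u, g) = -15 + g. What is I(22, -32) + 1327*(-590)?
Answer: -782977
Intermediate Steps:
I(22, -32) + 1327*(-590) = (-15 - 32) + 1327*(-590) = -47 - 782930 = -782977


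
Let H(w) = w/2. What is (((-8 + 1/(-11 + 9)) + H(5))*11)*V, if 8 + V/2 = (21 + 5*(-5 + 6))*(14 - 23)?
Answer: 31944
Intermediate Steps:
H(w) = w/2 (H(w) = w*(½) = w/2)
V = -484 (V = -16 + 2*((21 + 5*(-5 + 6))*(14 - 23)) = -16 + 2*((21 + 5*1)*(-9)) = -16 + 2*((21 + 5)*(-9)) = -16 + 2*(26*(-9)) = -16 + 2*(-234) = -16 - 468 = -484)
(((-8 + 1/(-11 + 9)) + H(5))*11)*V = (((-8 + 1/(-11 + 9)) + (½)*5)*11)*(-484) = (((-8 + 1/(-2)) + 5/2)*11)*(-484) = (((-8 - ½) + 5/2)*11)*(-484) = ((-17/2 + 5/2)*11)*(-484) = -6*11*(-484) = -66*(-484) = 31944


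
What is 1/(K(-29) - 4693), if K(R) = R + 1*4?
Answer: -1/4718 ≈ -0.00021195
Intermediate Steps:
K(R) = 4 + R (K(R) = R + 4 = 4 + R)
1/(K(-29) - 4693) = 1/((4 - 29) - 4693) = 1/(-25 - 4693) = 1/(-4718) = -1/4718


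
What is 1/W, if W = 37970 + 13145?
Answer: 1/51115 ≈ 1.9564e-5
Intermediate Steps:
W = 51115
1/W = 1/51115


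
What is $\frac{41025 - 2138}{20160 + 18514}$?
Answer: $\frac{38887}{38674} \approx 1.0055$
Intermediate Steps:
$\frac{41025 - 2138}{20160 + 18514} = \frac{38887}{38674}$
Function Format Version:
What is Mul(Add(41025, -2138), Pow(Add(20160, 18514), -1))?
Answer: Rational(38887, 38674) ≈ 1.0055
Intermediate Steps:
Mul(Add(41025, -2138), Pow(Add(20160, 18514), -1)) = Mul(38887, Pow(38674, -1)) = Mul(38887, Rational(1, 38674)) = Rational(38887, 38674)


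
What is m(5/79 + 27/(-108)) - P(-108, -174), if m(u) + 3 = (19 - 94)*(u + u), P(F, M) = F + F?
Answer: 38079/158 ≈ 241.01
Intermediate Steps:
P(F, M) = 2*F
m(u) = -3 - 150*u (m(u) = -3 + (19 - 94)*(u + u) = -3 - 150*u)
m(5/79 + 27/(-108)) - P(-108, -174) = (-3 - 150*(5/79 + 27/(-108))) - 2*(-108) = (-3 - 150*(5*(1/79) + 27*(-1/108))) - 1*(-216) = (-3 - 150*(5/79 - ¼)) + 216 = (-3 - 150*(-59/316)) + 216 = (-3 + 4425/158) + 216 = 3951/158 + 216 = 38079/158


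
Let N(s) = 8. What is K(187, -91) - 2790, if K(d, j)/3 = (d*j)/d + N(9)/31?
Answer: -94929/31 ≈ -3062.2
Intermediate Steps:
K(d, j) = 24/31 + 3*j (K(d, j) = 3*((d*j)/d + 8/31) = 3*(j + 8*(1/31)) = 3*(j + 8/31) = 3*(8/31 + j) = 24/31 + 3*j)
K(187, -91) - 2790 = (24/31 + 3*(-91)) - 2790 = (24/31 - 273) - 2790 = -8439/31 - 2790 = -94929/31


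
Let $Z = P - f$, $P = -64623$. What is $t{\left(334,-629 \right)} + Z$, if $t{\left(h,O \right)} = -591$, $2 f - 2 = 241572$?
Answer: $-186001$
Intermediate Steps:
$f = 120787$ ($f = 1 + \frac{1}{2} \cdot 241572 = 1 + 120786 = 120787$)
$Z = -185410$ ($Z = -64623 - 120787 = -185410$)
$t{\left(334,-629 \right)} + Z = -591 - 185410 = -186001$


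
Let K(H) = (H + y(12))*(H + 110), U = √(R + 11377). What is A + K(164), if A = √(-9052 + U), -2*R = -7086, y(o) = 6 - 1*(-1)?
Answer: 46854 + √(-9052 + 2*√3730) ≈ 46854.0 + 94.498*I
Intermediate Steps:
y(o) = 7 (y(o) = 6 + 1 = 7)
R = 3543 (R = -½*(-7086) = 3543)
U = 2*√3730 (U = √(3543 + 11377) = √14920 = 2*√3730 ≈ 122.15)
A = √(-9052 + 2*√3730) ≈ 94.498*I
K(H) = (7 + H)*(110 + H) (K(H) = (H + 7)*(H + 110) = (7 + H)*(110 + H))
A + K(164) = √(-9052 + 2*√3730) + (770 + 164² + 117*164) = √(-9052 + 2*√3730) + (770 + 26896 + 19188) = √(-9052 + 2*√3730) + 46854 = 46854 + √(-9052 + 2*√3730)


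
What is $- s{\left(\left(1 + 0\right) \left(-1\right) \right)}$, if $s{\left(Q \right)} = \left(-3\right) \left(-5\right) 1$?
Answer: $-15$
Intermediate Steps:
$s{\left(Q \right)} = 15$ ($s{\left(Q \right)} = 15 \cdot 1 = 15$)
$- s{\left(\left(1 + 0\right) \left(-1\right) \right)} = \left(-1\right) 15 = -15$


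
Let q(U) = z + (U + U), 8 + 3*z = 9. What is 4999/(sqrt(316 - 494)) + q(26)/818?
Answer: 157/2454 - 4999*I*sqrt(178)/178 ≈ 0.063977 - 374.69*I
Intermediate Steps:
z = 1/3 (z = -8/3 + (1/3)*9 = -8/3 + 3 = 1/3 ≈ 0.33333)
q(U) = 1/3 + 2*U (q(U) = 1/3 + (U + U) = 1/3 + 2*U)
4999/(sqrt(316 - 494)) + q(26)/818 = 4999/(sqrt(316 - 494)) + (1/3 + 2*26)/818 = 4999/(sqrt(-178)) + (1/3 + 52)*(1/818) = 4999/((I*sqrt(178))) + (157/3)*(1/818) = 4999*(-I*sqrt(178)/178) + 157/2454 = -4999*I*sqrt(178)/178 + 157/2454 = 157/2454 - 4999*I*sqrt(178)/178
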